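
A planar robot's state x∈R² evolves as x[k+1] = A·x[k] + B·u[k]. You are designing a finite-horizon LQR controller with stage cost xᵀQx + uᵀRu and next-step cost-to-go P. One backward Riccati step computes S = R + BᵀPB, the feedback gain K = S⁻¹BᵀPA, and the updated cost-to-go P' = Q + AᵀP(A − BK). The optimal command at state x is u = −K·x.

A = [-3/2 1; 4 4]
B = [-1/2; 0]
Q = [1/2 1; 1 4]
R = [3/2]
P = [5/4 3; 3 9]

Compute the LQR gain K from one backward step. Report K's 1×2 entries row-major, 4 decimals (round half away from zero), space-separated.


BᵀP = [-0.6250 -1.5000]
S = R + BᵀPB = [3/2] + [0.3125] = [1.8125]
BᵀPA = [-5.0625 -6.6250]
K = S⁻¹·BᵀPA = [-2.7931 -3.6552]
A−BK = [-2.8966 -0.8276; 4.0000 4.0000]
AᵀP(A−BK) = [96.6724 117.6207; 117.6207 145.0345]
P' = Q + AᵀP(A−BK) = [97.1724 118.6207; 118.6207 149.0345]
tr(P') = 246.2069

-2.7931 -3.6552


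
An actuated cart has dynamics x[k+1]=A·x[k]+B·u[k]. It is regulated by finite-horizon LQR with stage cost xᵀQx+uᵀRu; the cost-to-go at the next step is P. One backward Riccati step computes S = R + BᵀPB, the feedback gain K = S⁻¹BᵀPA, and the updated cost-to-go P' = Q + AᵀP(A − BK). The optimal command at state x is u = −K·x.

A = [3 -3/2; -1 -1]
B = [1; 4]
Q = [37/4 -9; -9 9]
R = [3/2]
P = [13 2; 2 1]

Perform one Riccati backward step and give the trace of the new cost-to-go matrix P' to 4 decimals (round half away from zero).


60.3871

BᵀP = [21.0000 6.0000]
S = R + BᵀPB = [3/2] + [45.0000] = [46.5000]
BᵀPA = [57.0000 -37.5000]
K = S⁻¹·BᵀPA = [1.2258 -0.8065]
A−BK = [1.7742 -0.6935; -5.9032 2.2258]
AᵀP(A−BK) = [36.1290 -14.5323; -14.5323 6.0081]
P' = Q + AᵀP(A−BK) = [45.3790 -23.5323; -23.5323 15.0081]
tr(P') = 60.3871


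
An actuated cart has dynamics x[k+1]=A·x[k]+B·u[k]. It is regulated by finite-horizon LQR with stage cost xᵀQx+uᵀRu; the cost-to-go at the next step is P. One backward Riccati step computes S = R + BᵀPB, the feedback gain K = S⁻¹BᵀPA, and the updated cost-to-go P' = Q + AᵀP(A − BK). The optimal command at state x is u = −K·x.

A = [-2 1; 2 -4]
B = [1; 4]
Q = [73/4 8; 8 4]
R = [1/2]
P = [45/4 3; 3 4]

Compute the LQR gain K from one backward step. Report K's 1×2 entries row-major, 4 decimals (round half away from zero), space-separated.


-0.0852 -0.5288

BᵀP = [23.2500 19.0000]
S = R + BᵀPB = [1/2] + [99.2500] = [99.7500]
BᵀPA = [-8.5000 -52.7500]
K = S⁻¹·BᵀPA = [-0.0852 -0.5288]
A−BK = [-1.9148 1.5288; 2.3409 -1.8847]
AᵀP(A−BK) = [36.2757 -28.9950; -28.9950 23.3546]
P' = Q + AᵀP(A−BK) = [54.5257 -20.9950; -20.9950 27.3546]
tr(P') = 81.8803


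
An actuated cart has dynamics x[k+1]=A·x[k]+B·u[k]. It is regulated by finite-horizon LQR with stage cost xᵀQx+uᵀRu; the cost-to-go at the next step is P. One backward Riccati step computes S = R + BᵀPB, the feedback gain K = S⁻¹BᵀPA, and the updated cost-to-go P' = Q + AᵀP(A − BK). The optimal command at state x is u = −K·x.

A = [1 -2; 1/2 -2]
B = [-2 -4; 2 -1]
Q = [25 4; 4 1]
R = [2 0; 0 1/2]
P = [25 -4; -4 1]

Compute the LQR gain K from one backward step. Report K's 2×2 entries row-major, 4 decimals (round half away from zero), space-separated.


0.0372 -0.2882 -0.2619 0.6116

BᵀP = [-58.0000 10.0000; -96.0000 15.0000]
S = R + BᵀPB = [2 0; 0 1/2] + [136.0000 222.0000; 222.0000 369.0000] = [138.0000 222.0000; 222.0000 369.5000]
BᵀPA = [-53.0000 96.0000; -88.5000 162.0000]
K = S⁻¹·BᵀPA = [0.0372 -0.2882; -0.2619 0.6116]
A−BK = [0.0269 -0.1301; 0.1637 -0.8120]
AᵀP(A−BK) = [0.0467 -0.1494; -0.1494 0.5905]
P' = Q + AᵀP(A−BK) = [25.0467 3.8506; 3.8506 1.5905]
tr(P') = 26.6372


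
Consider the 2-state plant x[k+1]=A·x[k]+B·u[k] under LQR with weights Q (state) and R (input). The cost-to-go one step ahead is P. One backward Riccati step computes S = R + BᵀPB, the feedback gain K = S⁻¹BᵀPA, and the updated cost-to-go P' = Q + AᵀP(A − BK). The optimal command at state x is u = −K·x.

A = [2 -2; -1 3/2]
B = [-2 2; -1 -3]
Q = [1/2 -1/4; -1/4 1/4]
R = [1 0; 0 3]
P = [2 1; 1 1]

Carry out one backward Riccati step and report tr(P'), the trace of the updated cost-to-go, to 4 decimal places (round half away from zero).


BᵀP = [-5.0000 -3.0000; 1.0000 -1.0000]
S = R + BᵀPB = [1 0; 0 3] + [13.0000 -1.0000; -1.0000 5.0000] = [14.0000 -1.0000; -1.0000 8.0000]
BᵀPA = [-7.0000 5.5000; 3.0000 -3.5000]
K = S⁻¹·BᵀPA = [-0.4775 0.3649; 0.3153 -0.3919]
A−BK = [0.4144 -0.4865; -0.5315 0.6892]
AᵀP(A−BK) = [0.7117 -0.7703; -0.7703 0.8716]
P' = Q + AᵀP(A−BK) = [1.2117 -1.0203; -1.0203 1.1216]
tr(P') = 2.3333

2.3333


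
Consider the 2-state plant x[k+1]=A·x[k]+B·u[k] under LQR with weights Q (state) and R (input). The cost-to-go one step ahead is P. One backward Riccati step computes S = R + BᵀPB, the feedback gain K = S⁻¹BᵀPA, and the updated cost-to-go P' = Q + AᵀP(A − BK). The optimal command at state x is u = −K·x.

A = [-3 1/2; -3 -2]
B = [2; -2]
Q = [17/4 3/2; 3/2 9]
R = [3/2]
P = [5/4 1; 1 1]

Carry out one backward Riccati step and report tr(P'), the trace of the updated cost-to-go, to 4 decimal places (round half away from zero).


52.8875

BᵀP = [0.5000 0.0000]
S = R + BᵀPB = [3/2] + [1.0000] = [2.5000]
BᵀPA = [-1.5000 0.2500]
K = S⁻¹·BᵀPA = [-0.6000 0.1000]
A−BK = [-1.8000 0.3000; -4.2000 -1.8000]
AᵀP(A−BK) = [37.3500 8.7750; 8.7750 2.2875]
P' = Q + AᵀP(A−BK) = [41.6000 10.2750; 10.2750 11.2875]
tr(P') = 52.8875


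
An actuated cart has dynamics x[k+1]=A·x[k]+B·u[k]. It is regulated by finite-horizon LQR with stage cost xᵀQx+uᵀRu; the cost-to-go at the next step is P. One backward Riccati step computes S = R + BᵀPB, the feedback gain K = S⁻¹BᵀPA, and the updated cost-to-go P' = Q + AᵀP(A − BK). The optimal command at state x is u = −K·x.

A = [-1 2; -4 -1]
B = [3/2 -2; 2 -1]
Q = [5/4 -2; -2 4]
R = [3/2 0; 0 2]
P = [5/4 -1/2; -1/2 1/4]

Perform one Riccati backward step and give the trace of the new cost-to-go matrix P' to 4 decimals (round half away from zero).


BᵀP = [0.8750 -0.2500; -2.0000 0.7500]
S = R + BᵀPB = [3/2 0; 0 2] + [0.8125 -1.5000; -1.5000 3.2500] = [2.3125 -1.5000; -1.5000 5.2500]
BᵀPA = [0.1250 2.0000; -1.0000 -4.7500]
K = S⁻¹·BᵀPA = [-0.0853 0.3412; -0.2148 -0.8073]
A−BK = [-1.3017 -0.1264; -4.0442 -2.4897]
AᵀP(A−BK) = [1.0458 1.1501; 1.1501 2.7330]
P' = Q + AᵀP(A−BK) = [2.2958 -0.8499; -0.8499 6.7330]
tr(P') = 9.0288

9.0288


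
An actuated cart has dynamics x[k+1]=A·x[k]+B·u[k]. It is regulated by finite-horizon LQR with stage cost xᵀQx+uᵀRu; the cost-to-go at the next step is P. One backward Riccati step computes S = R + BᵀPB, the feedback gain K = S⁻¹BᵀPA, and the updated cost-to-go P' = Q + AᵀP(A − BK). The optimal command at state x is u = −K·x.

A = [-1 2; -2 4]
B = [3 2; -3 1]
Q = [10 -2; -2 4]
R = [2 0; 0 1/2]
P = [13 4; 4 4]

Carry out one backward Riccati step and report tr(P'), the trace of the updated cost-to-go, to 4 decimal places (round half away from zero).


17.4677

BᵀP = [27.0000 0.0000; 30.0000 12.0000]
S = R + BᵀPB = [2 0; 0 1/2] + [81.0000 54.0000; 54.0000 72.0000] = [83.0000 54.0000; 54.0000 72.5000]
BᵀPA = [-27.0000 54.0000; -54.0000 108.0000]
K = S⁻¹·BᵀPA = [0.3090 -0.6181; -0.9750 1.9500]
A−BK = [0.0229 -0.0458; -0.0979 0.1957]
AᵀP(A−BK) = [0.6935 -1.3871; -1.3871 2.7741]
P' = Q + AᵀP(A−BK) = [10.6935 -3.3871; -3.3871 6.7741]
tr(P') = 17.4677


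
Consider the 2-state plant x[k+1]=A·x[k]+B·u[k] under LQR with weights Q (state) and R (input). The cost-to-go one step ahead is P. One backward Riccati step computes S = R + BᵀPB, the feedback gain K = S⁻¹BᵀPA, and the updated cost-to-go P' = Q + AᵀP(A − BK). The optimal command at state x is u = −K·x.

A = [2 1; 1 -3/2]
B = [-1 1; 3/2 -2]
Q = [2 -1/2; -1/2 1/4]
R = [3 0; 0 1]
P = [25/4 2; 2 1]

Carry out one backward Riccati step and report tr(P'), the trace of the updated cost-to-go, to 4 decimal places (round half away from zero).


BᵀP = [-3.2500 -0.5000; 2.2500 0.0000]
S = R + BᵀPB = [3 0; 0 1] + [2.5000 -2.2500; -2.2500 2.2500] = [5.5000 -2.2500; -2.2500 3.2500]
BᵀPA = [-7.0000 -2.5000; 4.5000 2.2500]
K = S⁻¹·BᵀPA = [-0.9854 -0.2390; 0.7024 0.5268]
A−BK = [0.3122 0.2341; 3.8829 -0.0878]
AᵀP(A−BK) = [23.9415 2.9561; 2.9561 0.7171]
P' = Q + AᵀP(A−BK) = [25.9415 2.4561; 2.4561 0.9671]
tr(P') = 26.9085

26.9085


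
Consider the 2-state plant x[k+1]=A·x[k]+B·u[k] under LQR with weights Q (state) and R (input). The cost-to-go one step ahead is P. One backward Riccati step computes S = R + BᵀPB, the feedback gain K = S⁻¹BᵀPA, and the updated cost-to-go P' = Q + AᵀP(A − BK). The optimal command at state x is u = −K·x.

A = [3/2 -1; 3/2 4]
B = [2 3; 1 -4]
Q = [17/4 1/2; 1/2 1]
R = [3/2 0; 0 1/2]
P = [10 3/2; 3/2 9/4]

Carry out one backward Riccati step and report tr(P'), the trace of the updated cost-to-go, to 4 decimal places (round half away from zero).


BᵀP = [21.5000 5.2500; 24.0000 -4.5000]
S = R + BᵀPB = [3/2 0; 0 1/2] + [48.2500 43.5000; 43.5000 90.0000] = [49.7500 43.5000; 43.5000 90.5000]
BᵀPA = [40.1250 -0.5000; 29.2500 -42.0000]
K = S⁻¹·BᵀPA = [0.9038 0.6826; -0.1112 -0.7922]
A−BK = [0.0261 0.0114; 0.1514 0.1486]
AᵀP(A−BK) = [1.3016 1.0314; 1.0314 1.0688]
P' = Q + AᵀP(A−BK) = [5.5516 1.5314; 1.5314 2.0688]
tr(P') = 7.6204

7.6204


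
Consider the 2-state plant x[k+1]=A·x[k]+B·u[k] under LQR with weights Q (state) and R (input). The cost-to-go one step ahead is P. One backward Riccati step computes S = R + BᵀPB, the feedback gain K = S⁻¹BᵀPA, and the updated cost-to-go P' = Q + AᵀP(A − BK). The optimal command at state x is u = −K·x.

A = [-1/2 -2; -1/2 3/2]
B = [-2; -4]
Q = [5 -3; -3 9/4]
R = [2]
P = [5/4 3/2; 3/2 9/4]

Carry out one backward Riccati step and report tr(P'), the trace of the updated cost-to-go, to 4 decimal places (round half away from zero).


8.3545

BᵀP = [-8.5000 -12.0000]
S = R + BᵀPB = [2] + [65.0000] = [67.0000]
BᵀPA = [10.2500 -1.0000]
K = S⁻¹·BᵀPA = [0.1530 -0.0149]
A−BK = [-0.1940 -2.0299; 0.1119 1.4403]
AᵀP(A−BK) = [0.0569 0.0905; 0.0905 1.0476]
P' = Q + AᵀP(A−BK) = [5.0569 -2.9095; -2.9095 3.2976]
tr(P') = 8.3545


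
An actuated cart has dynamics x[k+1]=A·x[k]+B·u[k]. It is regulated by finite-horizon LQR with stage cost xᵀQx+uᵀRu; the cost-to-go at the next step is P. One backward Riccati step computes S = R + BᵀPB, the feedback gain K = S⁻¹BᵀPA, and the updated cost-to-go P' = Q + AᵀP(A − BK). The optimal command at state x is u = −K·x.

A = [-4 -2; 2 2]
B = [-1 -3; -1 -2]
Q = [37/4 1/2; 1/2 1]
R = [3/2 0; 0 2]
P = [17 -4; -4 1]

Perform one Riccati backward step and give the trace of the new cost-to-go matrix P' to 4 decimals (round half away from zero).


20.2767

BᵀP = [-13.0000 3.0000; -43.0000 10.0000]
S = R + BᵀPB = [3/2 0; 0 2] + [10.0000 33.0000; 33.0000 109.0000] = [11.5000 33.0000; 33.0000 111.0000]
BᵀPA = [58.0000 32.0000; 192.0000 106.0000]
K = S⁻¹·BᵀPA = [0.5440 0.2880; 1.5680 0.8693]
A−BK = [1.2480 0.8960; 5.6800 4.0267]
AᵀP(A−BK) = [7.3920 4.3840; 4.3840 2.6347]
P' = Q + AᵀP(A−BK) = [16.6420 4.8840; 4.8840 3.6347]
tr(P') = 20.2767


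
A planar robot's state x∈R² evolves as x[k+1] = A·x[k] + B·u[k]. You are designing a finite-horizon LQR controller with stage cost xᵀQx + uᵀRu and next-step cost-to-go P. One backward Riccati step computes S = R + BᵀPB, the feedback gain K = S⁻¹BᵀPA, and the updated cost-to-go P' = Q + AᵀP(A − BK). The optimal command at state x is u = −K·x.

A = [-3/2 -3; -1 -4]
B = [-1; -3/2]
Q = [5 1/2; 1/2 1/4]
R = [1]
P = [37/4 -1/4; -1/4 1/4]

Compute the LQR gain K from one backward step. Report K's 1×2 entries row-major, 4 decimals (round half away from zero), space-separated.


BᵀP = [-8.8750 -0.1250]
S = R + BᵀPB = [1] + [9.0625] = [10.0625]
BᵀPA = [13.4375 27.1250]
K = S⁻¹·BᵀPA = [1.3354 2.6957]
A−BK = [-0.1646 -0.3043; 1.0031 0.0435]
AᵀP(A−BK) = [2.3680 4.1522; 4.1522 8.1304]
P' = Q + AᵀP(A−BK) = [7.3680 4.6522; 4.6522 8.3804]
tr(P') = 15.7484

1.3354 2.6957


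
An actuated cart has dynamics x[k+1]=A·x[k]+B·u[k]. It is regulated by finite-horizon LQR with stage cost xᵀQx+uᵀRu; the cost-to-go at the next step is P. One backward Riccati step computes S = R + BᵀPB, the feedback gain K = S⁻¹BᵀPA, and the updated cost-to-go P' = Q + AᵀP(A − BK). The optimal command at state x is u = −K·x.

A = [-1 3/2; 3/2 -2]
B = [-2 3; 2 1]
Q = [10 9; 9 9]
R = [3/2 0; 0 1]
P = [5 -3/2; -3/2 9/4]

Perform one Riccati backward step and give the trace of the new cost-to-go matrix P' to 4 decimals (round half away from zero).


BᵀP = [-13.0000 7.5000; 13.5000 -2.2500]
S = R + BᵀPB = [3/2 0; 0 1] + [41.0000 -31.5000; -31.5000 38.2500] = [42.5000 -31.5000; -31.5000 39.2500]
BᵀPA = [24.2500 -34.5000; -16.8750 24.7500]
K = S⁻¹·BᵀPA = [0.6218 -0.8500; 0.0691 -0.0516]
A−BK = [0.0363 -0.0452; 0.1873 -0.2484]
AᵀP(A−BK) = [0.6499 -0.8830; -0.8830 1.2018]
P' = Q + AᵀP(A−BK) = [10.6499 8.1170; 8.1170 10.2018]
tr(P') = 20.8516

20.8516


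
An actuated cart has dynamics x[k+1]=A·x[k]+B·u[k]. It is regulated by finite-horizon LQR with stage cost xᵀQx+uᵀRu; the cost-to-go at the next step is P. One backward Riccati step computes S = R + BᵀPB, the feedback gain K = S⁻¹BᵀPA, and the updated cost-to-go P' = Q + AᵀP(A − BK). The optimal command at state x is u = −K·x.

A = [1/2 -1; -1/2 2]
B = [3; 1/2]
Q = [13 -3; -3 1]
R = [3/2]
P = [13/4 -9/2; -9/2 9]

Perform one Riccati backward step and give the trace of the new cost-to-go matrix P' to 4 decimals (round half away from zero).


39.7260

BᵀP = [7.5000 -9.0000]
S = R + BᵀPB = [3/2] + [18.0000] = [19.5000]
BᵀPA = [8.2500 -25.5000]
K = S⁻¹·BᵀPA = [0.4231 -1.3077]
A−BK = [-0.7692 2.9231; -0.7115 2.6538]
AᵀP(A−BK) = [1.8221 -6.5865; -6.5865 23.9038]
P' = Q + AᵀP(A−BK) = [14.8221 -9.5865; -9.5865 24.9038]
tr(P') = 39.7260


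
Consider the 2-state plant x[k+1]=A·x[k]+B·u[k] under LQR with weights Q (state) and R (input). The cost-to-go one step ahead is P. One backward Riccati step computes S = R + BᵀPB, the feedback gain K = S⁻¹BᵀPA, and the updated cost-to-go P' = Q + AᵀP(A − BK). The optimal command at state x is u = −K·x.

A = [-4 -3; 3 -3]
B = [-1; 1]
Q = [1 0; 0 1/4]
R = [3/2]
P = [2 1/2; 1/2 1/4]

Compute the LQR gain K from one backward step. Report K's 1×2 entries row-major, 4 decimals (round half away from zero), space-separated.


BᵀP = [-1.5000 -0.2500]
S = R + BᵀPB = [3/2] + [1.2500] = [2.7500]
BᵀPA = [5.2500 5.2500]
K = S⁻¹·BᵀPA = [1.9091 1.9091]
A−BK = [-2.0909 -1.0909; 1.0909 -4.9091]
AᵀP(A−BK) = [12.2273 13.2273; 13.2273 19.2273]
P' = Q + AᵀP(A−BK) = [13.2273 13.2273; 13.2273 19.4773]
tr(P') = 32.7045

1.9091 1.9091


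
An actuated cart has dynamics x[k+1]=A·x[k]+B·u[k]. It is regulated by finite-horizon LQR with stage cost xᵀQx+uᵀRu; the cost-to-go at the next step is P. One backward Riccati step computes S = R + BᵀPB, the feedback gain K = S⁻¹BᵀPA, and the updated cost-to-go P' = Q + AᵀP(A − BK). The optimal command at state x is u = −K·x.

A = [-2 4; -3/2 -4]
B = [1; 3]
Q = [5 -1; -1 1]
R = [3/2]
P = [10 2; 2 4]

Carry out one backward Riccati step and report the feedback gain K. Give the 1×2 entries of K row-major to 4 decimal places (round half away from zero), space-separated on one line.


BᵀP = [16.0000 14.0000]
S = R + BᵀPB = [3/2] + [58.0000] = [59.5000]
BᵀPA = [-53.0000 8.0000]
K = S⁻¹·BᵀPA = [-0.8908 0.1345]
A−BK = [-1.1092 3.8655; 1.1723 -4.4034]
AᵀP(A−BK) = [13.7899 -44.8739; -44.8739 158.9244]
P' = Q + AᵀP(A−BK) = [18.7899 -45.8739; -45.8739 159.9244]
tr(P') = 178.7143

-0.8908 0.1345


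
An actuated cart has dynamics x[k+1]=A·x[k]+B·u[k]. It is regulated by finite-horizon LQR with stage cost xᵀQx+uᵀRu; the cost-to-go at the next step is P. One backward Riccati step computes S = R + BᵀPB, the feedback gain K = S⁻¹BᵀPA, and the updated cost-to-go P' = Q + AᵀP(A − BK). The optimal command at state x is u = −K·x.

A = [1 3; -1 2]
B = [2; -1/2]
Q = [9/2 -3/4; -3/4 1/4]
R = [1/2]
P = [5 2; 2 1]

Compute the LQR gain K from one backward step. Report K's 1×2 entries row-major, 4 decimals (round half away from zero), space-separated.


BᵀP = [9.0000 3.5000]
S = R + BᵀPB = [1/2] + [16.2500] = [16.7500]
BᵀPA = [5.5000 34.0000]
K = S⁻¹·BᵀPA = [0.3284 2.0299]
A−BK = [0.3433 -1.0597; -0.8358 3.0149]
AᵀP(A−BK) = [0.1940 -0.1642; -0.1642 3.9851]
P' = Q + AᵀP(A−BK) = [4.6940 -0.9142; -0.9142 4.2351]
tr(P') = 8.9291

0.3284 2.0299


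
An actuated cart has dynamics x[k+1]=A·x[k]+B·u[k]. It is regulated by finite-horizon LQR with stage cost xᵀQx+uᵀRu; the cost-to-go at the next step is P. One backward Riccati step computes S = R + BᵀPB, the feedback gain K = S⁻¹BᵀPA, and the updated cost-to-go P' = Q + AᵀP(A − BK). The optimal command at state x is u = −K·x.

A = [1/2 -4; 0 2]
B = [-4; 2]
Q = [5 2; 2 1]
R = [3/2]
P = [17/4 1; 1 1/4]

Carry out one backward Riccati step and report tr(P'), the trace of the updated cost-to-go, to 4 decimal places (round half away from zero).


7.4891

BᵀP = [-15.0000 -3.5000]
S = R + BᵀPB = [3/2] + [53.0000] = [54.5000]
BᵀPA = [-7.5000 53.0000]
K = S⁻¹·BᵀPA = [-0.1376 0.9725]
A−BK = [-0.0505 -0.1101; 0.2752 0.0550]
AᵀP(A−BK) = [0.0304 -0.2064; -0.2064 1.4587]
P' = Q + AᵀP(A−BK) = [5.0304 1.7936; 1.7936 2.4587]
tr(P') = 7.4891


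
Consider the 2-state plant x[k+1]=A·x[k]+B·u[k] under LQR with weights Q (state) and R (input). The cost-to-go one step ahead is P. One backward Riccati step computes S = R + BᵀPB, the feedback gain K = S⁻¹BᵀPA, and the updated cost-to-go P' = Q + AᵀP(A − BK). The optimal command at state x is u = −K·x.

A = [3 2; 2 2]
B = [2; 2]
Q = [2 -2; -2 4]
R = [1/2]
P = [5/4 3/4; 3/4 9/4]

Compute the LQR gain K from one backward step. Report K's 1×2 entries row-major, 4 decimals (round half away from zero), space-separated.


BᵀP = [4.0000 6.0000]
S = R + BᵀPB = [1/2] + [20.0000] = [20.5000]
BᵀPA = [24.0000 20.0000]
K = S⁻¹·BᵀPA = [1.1707 0.9756]
A−BK = [0.6585 0.0488; -0.3415 0.0488]
AᵀP(A−BK) = [1.1524 0.5854; 0.5854 0.4878]
P' = Q + AᵀP(A−BK) = [3.1524 -1.4146; -1.4146 4.4878]
tr(P') = 7.6402

1.1707 0.9756


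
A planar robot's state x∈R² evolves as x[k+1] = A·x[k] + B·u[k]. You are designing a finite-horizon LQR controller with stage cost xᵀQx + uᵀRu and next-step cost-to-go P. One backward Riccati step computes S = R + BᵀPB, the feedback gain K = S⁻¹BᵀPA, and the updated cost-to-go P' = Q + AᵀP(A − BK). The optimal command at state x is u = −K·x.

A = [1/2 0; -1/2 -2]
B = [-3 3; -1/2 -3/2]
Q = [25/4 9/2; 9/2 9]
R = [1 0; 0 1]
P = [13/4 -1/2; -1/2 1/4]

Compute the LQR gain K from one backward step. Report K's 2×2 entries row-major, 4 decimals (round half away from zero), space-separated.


BᵀP = [-9.5000 1.3750; 10.5000 -1.8750]
S = R + BᵀPB = [1 0; 0 1] + [27.8125 -30.5625; -30.5625 34.3125] = [28.8125 -30.5625; -30.5625 35.3125]
BᵀPA = [-5.4375 -2.7500; 6.1875 3.7500]
K = S⁻¹·BᵀPA = [-0.0349 0.2099; 0.1451 0.2879]
A−BK = [-0.0397 -0.2339; -0.2999 -1.4633]
AᵀP(A−BK) = [0.0379 0.1102; 0.1102 0.4978]
P' = Q + AᵀP(A−BK) = [6.2879 4.6102; 4.6102 9.4978]
tr(P') = 15.7857

-0.0349 0.2099 0.1451 0.2879


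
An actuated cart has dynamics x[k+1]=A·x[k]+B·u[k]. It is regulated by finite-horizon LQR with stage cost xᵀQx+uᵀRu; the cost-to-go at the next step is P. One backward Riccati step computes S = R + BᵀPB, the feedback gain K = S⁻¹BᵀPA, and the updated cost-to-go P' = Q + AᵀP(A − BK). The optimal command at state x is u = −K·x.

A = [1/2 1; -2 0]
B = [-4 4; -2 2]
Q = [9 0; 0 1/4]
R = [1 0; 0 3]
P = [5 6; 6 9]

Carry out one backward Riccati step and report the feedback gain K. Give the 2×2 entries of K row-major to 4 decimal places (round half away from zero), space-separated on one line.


0.2397 -0.1128 -0.0799 0.0376

BᵀP = [-32.0000 -42.0000; 32.0000 42.0000]
S = R + BᵀPB = [1 0; 0 3] + [212.0000 -212.0000; -212.0000 212.0000] = [213.0000 -212.0000; -212.0000 215.0000]
BᵀPA = [68.0000 -32.0000; -68.0000 32.0000]
K = S⁻¹·BᵀPA = [0.2397 -0.1128; -0.0799 0.0376]
A−BK = [1.7785 0.3984; -1.3608 -0.3008]
AᵀP(A−BK) = [3.5156 0.7280; 0.7280 0.1868]
P' = Q + AᵀP(A−BK) = [12.5156 0.7280; 0.7280 0.4368]
tr(P') = 12.9524


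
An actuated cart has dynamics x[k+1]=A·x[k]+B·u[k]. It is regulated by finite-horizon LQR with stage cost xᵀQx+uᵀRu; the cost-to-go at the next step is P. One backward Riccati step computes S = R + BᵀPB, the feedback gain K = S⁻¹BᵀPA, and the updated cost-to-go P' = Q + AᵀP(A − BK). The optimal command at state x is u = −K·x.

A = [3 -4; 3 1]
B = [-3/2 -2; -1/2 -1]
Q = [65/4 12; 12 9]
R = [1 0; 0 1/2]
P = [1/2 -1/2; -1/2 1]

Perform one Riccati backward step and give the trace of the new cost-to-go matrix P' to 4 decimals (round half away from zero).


BᵀP = [-0.5000 0.2500; -0.5000 0.0000]
S = R + BᵀPB = [1 0; 0 1/2] + [0.6250 0.7500; 0.7500 1.0000] = [1.6250 0.7500; 0.7500 1.5000]
BᵀPA = [-0.7500 2.2500; -1.5000 2.0000]
K = S⁻¹·BᵀPA = [0.0000 1.0000; -1.0000 0.8333]
A−BK = [1.0000 -0.8333; 2.0000 2.3333]
AᵀP(A−BK) = [3.0000 3.5000; 3.5000 9.0833]
P' = Q + AᵀP(A−BK) = [19.2500 15.5000; 15.5000 18.0833]
tr(P') = 37.3333

37.3333


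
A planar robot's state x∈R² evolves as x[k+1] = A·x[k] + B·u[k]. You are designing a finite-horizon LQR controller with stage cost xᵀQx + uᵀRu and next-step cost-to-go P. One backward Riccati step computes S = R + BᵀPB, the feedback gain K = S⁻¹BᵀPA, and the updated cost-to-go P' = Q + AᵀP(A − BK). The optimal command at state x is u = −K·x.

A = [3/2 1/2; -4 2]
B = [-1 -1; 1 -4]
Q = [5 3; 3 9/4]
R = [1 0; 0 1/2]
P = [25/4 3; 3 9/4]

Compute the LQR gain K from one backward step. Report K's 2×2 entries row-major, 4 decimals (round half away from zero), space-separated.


BᵀP = [-3.2500 -0.7500; -18.2500 -12.0000]
S = R + BᵀPB = [1 0; 0 1/2] + [2.5000 6.2500; 6.2500 66.2500] = [3.5000 6.2500; 6.2500 66.7500]
BᵀPA = [-1.8750 -3.1250; 20.6250 -33.1250]
K = S⁻¹·BᵀPA = [-1.3058 -0.0080; 0.4313 -0.4955]
A−BK = [0.6254 -0.0035; -0.9692 0.0260]
AᵀP(A−BK) = [2.7194 -0.1078; -0.1078 0.1239]
P' = Q + AᵀP(A−BK) = [7.7194 2.8922; 2.8922 2.3739]
tr(P') = 10.0933

-1.3058 -0.0080 0.4313 -0.4955


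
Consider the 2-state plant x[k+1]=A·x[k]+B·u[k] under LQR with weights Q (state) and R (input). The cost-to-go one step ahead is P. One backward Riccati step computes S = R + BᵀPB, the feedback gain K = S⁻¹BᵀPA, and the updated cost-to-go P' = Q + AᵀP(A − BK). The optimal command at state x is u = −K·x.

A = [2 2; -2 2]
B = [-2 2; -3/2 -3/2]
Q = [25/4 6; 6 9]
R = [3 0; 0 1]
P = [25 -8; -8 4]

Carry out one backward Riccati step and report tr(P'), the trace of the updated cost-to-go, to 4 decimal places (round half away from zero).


19.5624

BᵀP = [-38.0000 10.0000; 62.0000 -22.0000]
S = R + BᵀPB = [3 0; 0 1] + [61.0000 -91.0000; -91.0000 157.0000] = [64.0000 -91.0000; -91.0000 158.0000]
BᵀPA = [-96.0000 -56.0000; 168.0000 80.0000]
K = S⁻¹·BᵀPA = [0.0655 -0.8564; 1.1010 0.0131]
A−BK = [-0.0710 0.2611; -0.2501 0.7351]
AᵀP(A−BK) = [1.3173 -0.4129; -0.4129 2.9951]
P' = Q + AᵀP(A−BK) = [7.5673 5.5871; 5.5871 11.9951]
tr(P') = 19.5624


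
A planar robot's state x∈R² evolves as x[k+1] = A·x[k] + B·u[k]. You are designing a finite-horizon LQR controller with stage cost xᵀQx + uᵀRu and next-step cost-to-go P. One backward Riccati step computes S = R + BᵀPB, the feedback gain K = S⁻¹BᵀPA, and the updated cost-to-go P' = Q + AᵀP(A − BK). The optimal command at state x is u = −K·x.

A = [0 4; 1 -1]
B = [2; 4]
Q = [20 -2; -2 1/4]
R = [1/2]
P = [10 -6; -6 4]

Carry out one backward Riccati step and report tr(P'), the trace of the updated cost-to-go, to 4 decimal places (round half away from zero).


BᵀP = [-4.0000 4.0000]
S = R + BᵀPB = [1/2] + [8.0000] = [8.5000]
BᵀPA = [4.0000 -20.0000]
K = S⁻¹·BᵀPA = [0.4706 -2.3529]
A−BK = [-0.9412 8.7059; -0.8824 8.4118]
AᵀP(A−BK) = [2.1176 -18.5882; -18.5882 164.9412]
P' = Q + AᵀP(A−BK) = [22.1176 -20.5882; -20.5882 165.1912]
tr(P') = 187.3088

187.3088


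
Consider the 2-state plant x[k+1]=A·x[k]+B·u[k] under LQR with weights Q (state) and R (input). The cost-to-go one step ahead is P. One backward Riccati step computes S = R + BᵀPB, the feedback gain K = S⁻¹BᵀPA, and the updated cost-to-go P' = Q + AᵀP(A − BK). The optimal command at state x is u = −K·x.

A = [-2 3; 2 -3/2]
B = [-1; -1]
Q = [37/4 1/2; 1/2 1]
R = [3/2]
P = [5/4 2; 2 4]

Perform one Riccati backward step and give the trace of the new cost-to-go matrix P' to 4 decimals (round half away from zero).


BᵀP = [-3.2500 -6.0000]
S = R + BᵀPB = [3/2] + [9.2500] = [10.7500]
BᵀPA = [-5.5000 -0.7500]
K = S⁻¹·BᵀPA = [-0.5116 -0.0698]
A−BK = [-2.5116 2.9302; 1.4884 -1.5698]
AᵀP(A−BK) = [2.1860 -1.8837; -1.8837 2.1977]
P' = Q + AᵀP(A−BK) = [11.4360 -1.3837; -1.3837 3.1977]
tr(P') = 14.6337

14.6337


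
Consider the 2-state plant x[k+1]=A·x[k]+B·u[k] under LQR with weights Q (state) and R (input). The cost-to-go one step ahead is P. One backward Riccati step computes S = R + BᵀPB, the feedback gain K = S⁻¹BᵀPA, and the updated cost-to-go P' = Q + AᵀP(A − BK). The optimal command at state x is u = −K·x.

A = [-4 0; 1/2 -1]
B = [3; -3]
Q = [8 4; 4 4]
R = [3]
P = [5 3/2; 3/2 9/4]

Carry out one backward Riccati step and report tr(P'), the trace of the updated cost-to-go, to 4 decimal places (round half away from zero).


BᵀP = [10.5000 -2.2500]
S = R + BᵀPB = [3] + [38.2500] = [41.2500]
BᵀPA = [-43.1250 2.2500]
K = S⁻¹·BᵀPA = [-1.0455 0.0545]
A−BK = [-0.8636 -0.1636; -2.6364 -0.8364]
AᵀP(A−BK) = [29.4773 7.2273; 7.2273 2.1273]
P' = Q + AᵀP(A−BK) = [37.4773 11.2273; 11.2273 6.1273]
tr(P') = 43.6045

43.6045


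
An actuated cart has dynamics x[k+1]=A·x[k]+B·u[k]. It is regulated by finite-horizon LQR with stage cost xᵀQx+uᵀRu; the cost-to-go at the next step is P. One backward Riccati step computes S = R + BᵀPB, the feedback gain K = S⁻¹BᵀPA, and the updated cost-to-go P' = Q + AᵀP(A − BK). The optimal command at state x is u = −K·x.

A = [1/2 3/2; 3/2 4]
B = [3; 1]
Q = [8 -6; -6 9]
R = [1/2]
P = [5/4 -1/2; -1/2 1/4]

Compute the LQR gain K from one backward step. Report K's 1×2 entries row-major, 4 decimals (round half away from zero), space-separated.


BᵀP = [3.2500 -1.2500]
S = R + BᵀPB = [1/2] + [8.5000] = [9.0000]
BᵀPA = [-0.2500 -0.1250]
K = S⁻¹·BᵀPA = [-0.0278 -0.0139]
A−BK = [0.5833 1.5417; 1.5278 4.0139]
AᵀP(A−BK) = [0.1181 0.3090; 0.3090 0.8108]
P' = Q + AᵀP(A−BK) = [8.1181 -5.6910; -5.6910 9.8108]
tr(P') = 17.9288

-0.0278 -0.0139


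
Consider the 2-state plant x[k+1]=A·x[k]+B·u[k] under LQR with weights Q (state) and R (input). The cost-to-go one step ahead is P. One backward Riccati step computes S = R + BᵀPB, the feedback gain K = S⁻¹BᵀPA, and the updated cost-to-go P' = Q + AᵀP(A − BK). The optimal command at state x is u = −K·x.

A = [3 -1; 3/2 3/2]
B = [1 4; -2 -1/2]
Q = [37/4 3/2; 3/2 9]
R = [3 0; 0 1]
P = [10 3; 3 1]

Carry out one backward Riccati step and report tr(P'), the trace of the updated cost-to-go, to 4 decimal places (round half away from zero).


19.6008

BᵀP = [4.0000 1.0000; 38.5000 11.5000]
S = R + BᵀPB = [3 0; 0 1] + [2.0000 15.5000; 15.5000 148.2500] = [5.0000 15.5000; 15.5000 149.2500]
BᵀPA = [13.5000 -2.5000; 132.7500 -21.2500]
K = S⁻¹·BᵀPA = [-0.0845 -0.0865; 0.8982 -0.1334]
A−BK = [-0.5084 -0.3799; 1.7801 1.2604]
AᵀP(A−BK) = [1.1517 0.1260; 0.1260 0.1991]
P' = Q + AᵀP(A−BK) = [10.4017 1.6260; 1.6260 9.1991]
tr(P') = 19.6008


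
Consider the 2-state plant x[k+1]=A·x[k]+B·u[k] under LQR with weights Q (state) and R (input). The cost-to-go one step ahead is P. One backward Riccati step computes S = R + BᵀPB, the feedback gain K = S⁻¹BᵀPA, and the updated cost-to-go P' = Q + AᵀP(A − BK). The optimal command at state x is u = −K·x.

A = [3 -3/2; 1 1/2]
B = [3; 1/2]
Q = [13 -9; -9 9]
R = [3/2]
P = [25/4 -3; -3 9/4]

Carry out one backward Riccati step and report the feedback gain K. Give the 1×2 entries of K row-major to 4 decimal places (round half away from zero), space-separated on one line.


BᵀP = [17.2500 -7.8750]
S = R + BᵀPB = [3/2] + [47.8125] = [49.3125]
BᵀPA = [43.8750 -29.8125]
K = S⁻¹·BᵀPA = [0.8897 -0.6046]
A−BK = [0.3308 0.3137; 0.5551 0.8023]
AᵀP(A−BK) = [1.4629 -0.4748; -0.4748 1.1015]
P' = Q + AᵀP(A−BK) = [14.4629 -9.4748; -9.4748 10.1015]
tr(P') = 24.5644

0.8897 -0.6046


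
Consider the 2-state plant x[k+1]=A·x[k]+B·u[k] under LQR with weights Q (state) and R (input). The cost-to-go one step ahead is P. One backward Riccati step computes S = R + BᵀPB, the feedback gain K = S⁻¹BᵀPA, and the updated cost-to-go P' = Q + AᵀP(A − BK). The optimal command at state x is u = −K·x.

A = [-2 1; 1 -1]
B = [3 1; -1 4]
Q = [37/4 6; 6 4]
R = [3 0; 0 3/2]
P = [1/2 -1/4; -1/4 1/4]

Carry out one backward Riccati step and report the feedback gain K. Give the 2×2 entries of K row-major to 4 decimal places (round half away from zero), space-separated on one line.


-0.4403 0.2564 0.1898 -0.1683

BᵀP = [1.7500 -1.0000; -0.5000 0.7500]
S = R + BᵀPB = [3 0; 0 3/2] + [6.2500 -2.2500; -2.2500 2.5000] = [9.2500 -2.2500; -2.2500 4.0000]
BᵀPA = [-4.5000 2.7500; 1.7500 -1.2500]
K = S⁻¹·BᵀPA = [-0.4403 0.2564; 0.1898 -0.1683]
A−BK = [-0.8689 0.3992; -0.1996 -0.0705]
AᵀP(A−BK) = [0.9364 -0.5519; -0.5519 0.3346]
P' = Q + AᵀP(A−BK) = [10.1864 5.4481; 5.4481 4.3346]
tr(P') = 14.5210


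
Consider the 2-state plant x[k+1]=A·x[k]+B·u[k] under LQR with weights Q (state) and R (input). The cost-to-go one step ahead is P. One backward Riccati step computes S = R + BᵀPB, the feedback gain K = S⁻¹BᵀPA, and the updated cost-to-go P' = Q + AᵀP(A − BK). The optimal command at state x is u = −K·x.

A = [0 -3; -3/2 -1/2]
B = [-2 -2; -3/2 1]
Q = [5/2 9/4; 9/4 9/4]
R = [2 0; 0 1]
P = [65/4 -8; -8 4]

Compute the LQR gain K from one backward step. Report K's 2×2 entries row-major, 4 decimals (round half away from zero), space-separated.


0.0000 0.3000 -0.2941 0.9431

BᵀP = [-20.5000 10.0000; -40.5000 20.0000]
S = R + BᵀPB = [2 0; 0 1] + [26.0000 51.0000; 51.0000 101.0000] = [28.0000 51.0000; 51.0000 102.0000]
BᵀPA = [-15.0000 56.5000; -30.0000 111.5000]
K = S⁻¹·BᵀPA = [0.0000 0.3000; -0.2941 0.9431]
A−BK = [-0.5882 -0.5137; -1.2059 -0.9931]
AᵀP(A−BK) = [0.1765 -0.2059; -0.2059 1.1402]
P' = Q + AᵀP(A−BK) = [2.6765 2.0441; 2.0441 3.3902]
tr(P') = 6.0667


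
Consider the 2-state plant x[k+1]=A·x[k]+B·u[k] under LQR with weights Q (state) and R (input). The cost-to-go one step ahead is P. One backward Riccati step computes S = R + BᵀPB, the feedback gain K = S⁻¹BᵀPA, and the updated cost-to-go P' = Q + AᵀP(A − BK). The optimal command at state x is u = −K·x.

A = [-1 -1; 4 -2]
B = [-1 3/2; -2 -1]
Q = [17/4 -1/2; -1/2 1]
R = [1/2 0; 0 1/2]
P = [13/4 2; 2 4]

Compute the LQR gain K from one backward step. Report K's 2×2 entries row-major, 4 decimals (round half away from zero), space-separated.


BᵀP = [-7.2500 -10.0000; 2.8750 -1.0000]
S = R + BᵀPB = [1/2 0; 0 1/2] + [27.2500 -0.8750; -0.8750 5.3125] = [27.7500 -0.8750; -0.8750 5.8125]
BᵀPA = [-32.7500 27.2500; -6.8750 -0.8750]
K = S⁻¹·BᵀPA = [-1.2233 0.9819; -1.3669 -0.0027]
A−BK = [-0.1729 -0.0140; 0.1865 -0.0389]
AᵀP(A−BK) = [1.7898 -0.6116; -0.6116 0.4909]
P' = Q + AᵀP(A−BK) = [6.0398 -1.1116; -1.1116 1.4909]
tr(P') = 7.5307

-1.2233 0.9819 -1.3669 -0.0027


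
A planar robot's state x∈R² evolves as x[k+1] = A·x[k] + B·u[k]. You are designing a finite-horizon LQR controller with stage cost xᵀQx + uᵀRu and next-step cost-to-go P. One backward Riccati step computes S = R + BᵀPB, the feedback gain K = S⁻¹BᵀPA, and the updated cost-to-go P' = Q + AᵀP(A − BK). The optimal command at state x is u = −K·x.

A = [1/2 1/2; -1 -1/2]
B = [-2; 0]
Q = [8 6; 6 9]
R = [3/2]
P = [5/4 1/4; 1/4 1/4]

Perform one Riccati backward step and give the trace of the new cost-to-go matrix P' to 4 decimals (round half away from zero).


17.3221

BᵀP = [-2.5000 -0.5000]
S = R + BᵀPB = [3/2] + [5.0000] = [6.5000]
BᵀPA = [-0.7500 -1.0000]
K = S⁻¹·BᵀPA = [-0.1154 -0.1538]
A−BK = [0.2692 0.1923; -1.0000 -0.5000]
AᵀP(A−BK) = [0.2260 0.1346; 0.1346 0.0962]
P' = Q + AᵀP(A−BK) = [8.2260 6.1346; 6.1346 9.0962]
tr(P') = 17.3221


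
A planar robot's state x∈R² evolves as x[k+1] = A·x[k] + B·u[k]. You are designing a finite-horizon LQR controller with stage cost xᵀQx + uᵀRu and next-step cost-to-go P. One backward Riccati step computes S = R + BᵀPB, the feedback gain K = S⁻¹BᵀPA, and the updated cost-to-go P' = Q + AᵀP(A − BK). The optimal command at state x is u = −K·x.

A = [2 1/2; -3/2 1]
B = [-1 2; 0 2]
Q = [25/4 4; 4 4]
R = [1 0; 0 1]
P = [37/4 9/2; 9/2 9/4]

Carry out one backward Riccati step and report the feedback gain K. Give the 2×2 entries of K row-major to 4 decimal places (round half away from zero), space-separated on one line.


BᵀP = [-9.2500 -4.5000; 27.5000 13.5000]
S = R + BᵀPB = [1 0; 0 1] + [9.2500 -27.5000; -27.5000 82.0000] = [10.2500 -27.5000; -27.5000 83.0000]
BᵀPA = [-11.7500 -9.1250; 34.7500 27.2500]
K = S⁻¹·BᵀPA = [-0.2077 -0.0847; 0.3499 0.3003]
A−BK = [1.0926 -0.1852; -2.1997 0.3995]
AᵀP(A−BK) = [0.4645 0.0711; 0.0711 0.1078]
P' = Q + AᵀP(A−BK) = [6.7145 4.0711; 4.0711 4.1078]
tr(P') = 10.8223

-0.2077 -0.0847 0.3499 0.3003


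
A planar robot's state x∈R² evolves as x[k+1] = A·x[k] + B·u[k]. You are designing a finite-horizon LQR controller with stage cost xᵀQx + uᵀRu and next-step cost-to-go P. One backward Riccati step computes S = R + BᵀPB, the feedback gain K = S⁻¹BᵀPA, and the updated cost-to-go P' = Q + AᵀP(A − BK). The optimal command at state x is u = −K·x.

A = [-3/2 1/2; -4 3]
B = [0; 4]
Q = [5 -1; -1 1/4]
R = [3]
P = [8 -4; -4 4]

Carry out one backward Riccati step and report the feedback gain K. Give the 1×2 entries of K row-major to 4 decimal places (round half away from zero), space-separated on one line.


-0.5970 0.5970

BᵀP = [-16.0000 16.0000]
S = R + BᵀPB = [3] + [64.0000] = [67.0000]
BᵀPA = [-40.0000 40.0000]
K = S⁻¹·BᵀPA = [-0.5970 0.5970]
A−BK = [-1.5000 0.5000; -1.6119 0.6119]
AᵀP(A−BK) = [10.1194 -4.1194; -4.1194 2.1194]
P' = Q + AᵀP(A−BK) = [15.1194 -5.1194; -5.1194 2.3694]
tr(P') = 17.4888


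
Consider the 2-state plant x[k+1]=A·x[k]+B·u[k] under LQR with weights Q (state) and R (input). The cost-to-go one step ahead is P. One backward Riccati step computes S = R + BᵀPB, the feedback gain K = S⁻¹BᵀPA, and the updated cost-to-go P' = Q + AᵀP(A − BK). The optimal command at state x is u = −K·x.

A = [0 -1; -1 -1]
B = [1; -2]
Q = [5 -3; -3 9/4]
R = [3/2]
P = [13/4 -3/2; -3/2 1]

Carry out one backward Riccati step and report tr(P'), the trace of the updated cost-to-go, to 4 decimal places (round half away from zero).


8.1568

BᵀP = [6.2500 -3.5000]
S = R + BᵀPB = [3/2] + [13.2500] = [14.7500]
BᵀPA = [3.5000 -2.7500]
K = S⁻¹·BᵀPA = [0.2373 -0.1864]
A−BK = [-0.2373 -0.8136; -0.5254 -1.3729]
AᵀP(A−BK) = [0.1695 0.1525; 0.1525 0.7373]
P' = Q + AᵀP(A−BK) = [5.1695 -2.8475; -2.8475 2.9873]
tr(P') = 8.1568


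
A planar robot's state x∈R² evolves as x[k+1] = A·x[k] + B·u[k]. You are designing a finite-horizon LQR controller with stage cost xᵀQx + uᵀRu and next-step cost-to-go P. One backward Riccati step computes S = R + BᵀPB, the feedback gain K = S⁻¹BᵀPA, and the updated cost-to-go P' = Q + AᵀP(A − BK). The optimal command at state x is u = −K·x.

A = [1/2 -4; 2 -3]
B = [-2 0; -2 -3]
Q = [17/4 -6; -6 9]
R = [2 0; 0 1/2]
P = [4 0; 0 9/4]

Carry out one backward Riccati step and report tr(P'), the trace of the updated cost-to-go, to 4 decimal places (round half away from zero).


20.6184

BᵀP = [-8.0000 -4.5000; 0.0000 -6.7500]
S = R + BᵀPB = [2 0; 0 1/2] + [25.0000 13.5000; 13.5000 20.2500] = [27.0000 13.5000; 13.5000 20.7500]
BᵀPA = [-13.0000 45.5000; -13.5000 20.2500]
K = S⁻¹·BᵀPA = [-0.2315 1.7745; -0.5000 -0.1786]
A−BK = [0.0370 -0.4511; 0.0370 0.0132]
AᵀP(A−BK) = [0.2407 -0.8426; -0.8426 7.1276]
P' = Q + AᵀP(A−BK) = [4.4907 -6.8426; -6.8426 16.1276]
tr(P') = 20.6184


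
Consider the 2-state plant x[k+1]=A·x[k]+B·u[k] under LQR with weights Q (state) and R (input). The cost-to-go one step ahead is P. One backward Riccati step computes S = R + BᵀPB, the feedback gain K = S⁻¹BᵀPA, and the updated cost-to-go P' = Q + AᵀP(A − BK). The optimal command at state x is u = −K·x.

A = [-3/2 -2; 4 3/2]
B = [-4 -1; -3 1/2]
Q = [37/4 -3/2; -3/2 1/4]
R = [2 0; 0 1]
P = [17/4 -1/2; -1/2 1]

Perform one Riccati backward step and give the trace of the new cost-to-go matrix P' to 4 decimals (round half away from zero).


BᵀP = [-15.5000 -1.0000; -4.5000 1.0000]
S = R + BᵀPB = [2 0; 0 1] + [65.0000 15.0000; 15.0000 5.0000] = [67.0000 15.0000; 15.0000 6.0000]
BᵀPA = [19.2500 29.5000; 10.7500 10.5000]
K = S⁻¹·BᵀPA = [-0.2585 0.1102; 2.4379 1.4746]
A−BK = [-0.0960 -0.0847; 2.0056 1.0932]
AᵀP(A−BK) = [10.3312 5.9025; 5.9025 3.5169]
P' = Q + AᵀP(A−BK) = [19.5812 4.4025; 4.4025 3.7669]
tr(P') = 23.3482

23.3482


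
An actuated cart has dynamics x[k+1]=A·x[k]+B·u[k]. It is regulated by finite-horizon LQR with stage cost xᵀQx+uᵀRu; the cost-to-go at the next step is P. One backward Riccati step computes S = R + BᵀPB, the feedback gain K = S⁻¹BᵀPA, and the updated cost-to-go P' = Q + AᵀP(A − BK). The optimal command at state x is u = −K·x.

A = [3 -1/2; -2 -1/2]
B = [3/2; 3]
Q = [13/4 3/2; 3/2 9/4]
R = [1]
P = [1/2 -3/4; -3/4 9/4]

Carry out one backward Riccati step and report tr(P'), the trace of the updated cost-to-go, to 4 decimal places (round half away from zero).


BᵀP = [-1.5000 5.6250]
S = R + BᵀPB = [1] + [14.6250] = [15.6250]
BᵀPA = [-15.7500 -2.0625]
K = S⁻¹·BᵀPA = [-1.0080 -0.1320]
A−BK = [4.5120 -0.3020; 1.0240 -0.1040]
AᵀP(A−BK) = [6.6240 -0.2040; -0.2040 0.0403]
P' = Q + AᵀP(A−BK) = [9.8740 1.2960; 1.2960 2.2903]
tr(P') = 12.1643

12.1643


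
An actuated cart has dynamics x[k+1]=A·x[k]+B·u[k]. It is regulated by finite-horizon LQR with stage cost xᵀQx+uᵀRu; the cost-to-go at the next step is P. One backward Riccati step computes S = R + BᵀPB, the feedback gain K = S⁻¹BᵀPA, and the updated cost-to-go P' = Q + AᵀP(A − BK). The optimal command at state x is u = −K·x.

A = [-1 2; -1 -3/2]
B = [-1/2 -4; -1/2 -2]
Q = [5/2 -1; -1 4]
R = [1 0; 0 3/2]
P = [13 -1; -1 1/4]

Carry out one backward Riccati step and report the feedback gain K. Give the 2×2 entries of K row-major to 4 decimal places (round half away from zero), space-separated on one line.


0.0644 0.0182 0.2314 -0.5433

BᵀP = [-6.0000 0.3750; -50.0000 3.5000]
S = R + BᵀPB = [1 0; 0 3/2] + [2.8125 23.2500; 23.2500 193.0000] = [3.8125 23.2500; 23.2500 194.5000]
BᵀPA = [5.6250 -12.5625; 46.5000 -105.2500]
K = S⁻¹·BᵀPA = [0.0644 0.0182; 0.2314 -0.5433]
A−BK = [-0.0423 -0.1641; -0.5051 -2.5775]
AᵀP(A−BK) = [0.1288 0.0364; 0.0364 1.6081]
P' = Q + AᵀP(A−BK) = [2.6288 -0.9636; -0.9636 5.6081]
tr(P') = 8.2369


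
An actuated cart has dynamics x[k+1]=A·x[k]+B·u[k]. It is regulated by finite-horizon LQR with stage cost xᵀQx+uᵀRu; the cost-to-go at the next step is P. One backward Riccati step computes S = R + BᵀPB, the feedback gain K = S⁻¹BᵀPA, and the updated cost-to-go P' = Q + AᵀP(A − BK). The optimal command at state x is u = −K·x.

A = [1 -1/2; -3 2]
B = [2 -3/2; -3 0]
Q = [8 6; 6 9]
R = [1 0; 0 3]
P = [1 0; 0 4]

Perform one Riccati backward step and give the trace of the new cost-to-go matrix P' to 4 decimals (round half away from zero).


BᵀP = [2.0000 -12.0000; -1.5000 0.0000]
S = R + BᵀPB = [1 0; 0 3] + [40.0000 -3.0000; -3.0000 2.2500] = [41.0000 -3.0000; -3.0000 5.2500]
BᵀPA = [38.0000 -25.0000; -1.5000 0.7500]
K = S⁻¹·BᵀPA = [0.9455 -0.6255; 0.2545 -0.2145]
A−BK = [-0.5091 0.4291; -0.1636 0.1236]
AᵀP(A−BK) = [1.4545 -1.0545; -1.0545 0.7745]
P' = Q + AᵀP(A−BK) = [9.4545 4.9455; 4.9455 9.7745]
tr(P') = 19.2291

19.2291
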